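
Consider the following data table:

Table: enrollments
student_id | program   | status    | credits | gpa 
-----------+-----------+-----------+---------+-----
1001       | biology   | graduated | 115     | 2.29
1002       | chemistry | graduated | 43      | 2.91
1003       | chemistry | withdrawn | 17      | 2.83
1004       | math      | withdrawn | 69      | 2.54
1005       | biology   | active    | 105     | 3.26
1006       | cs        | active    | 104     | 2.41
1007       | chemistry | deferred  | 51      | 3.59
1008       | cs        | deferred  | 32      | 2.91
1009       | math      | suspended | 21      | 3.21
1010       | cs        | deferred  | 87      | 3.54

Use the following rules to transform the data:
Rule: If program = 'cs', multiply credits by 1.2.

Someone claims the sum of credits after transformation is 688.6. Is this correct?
Yes, the result is correct.

Step 1: Calculate the correct sum after transformation
Step 2: Apply multiplier 1.2 to records where program = 'cs'
Step 3: Correct result = 688.6
Step 4: Claimed result = 688.6
Step 5: 688.6 = 688.6 ✓
Conclusion: The claimed result is correct.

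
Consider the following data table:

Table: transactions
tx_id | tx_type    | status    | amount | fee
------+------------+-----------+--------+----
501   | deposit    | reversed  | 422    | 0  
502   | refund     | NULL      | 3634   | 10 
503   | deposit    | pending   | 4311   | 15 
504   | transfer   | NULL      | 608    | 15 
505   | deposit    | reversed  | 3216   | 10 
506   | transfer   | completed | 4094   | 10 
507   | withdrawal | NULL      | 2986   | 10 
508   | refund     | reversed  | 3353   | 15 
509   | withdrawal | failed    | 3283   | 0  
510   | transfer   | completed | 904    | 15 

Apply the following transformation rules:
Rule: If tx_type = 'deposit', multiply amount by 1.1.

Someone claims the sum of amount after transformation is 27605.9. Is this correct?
Yes, the result is correct.

Step 1: Calculate the correct sum after transformation
Step 2: Apply multiplier 1.1 to records where tx_type = 'deposit'
Step 3: Correct result = 27605.9
Step 4: Claimed result = 27605.9
Step 5: 27605.9 = 27605.9 ✓
Conclusion: The claimed result is correct.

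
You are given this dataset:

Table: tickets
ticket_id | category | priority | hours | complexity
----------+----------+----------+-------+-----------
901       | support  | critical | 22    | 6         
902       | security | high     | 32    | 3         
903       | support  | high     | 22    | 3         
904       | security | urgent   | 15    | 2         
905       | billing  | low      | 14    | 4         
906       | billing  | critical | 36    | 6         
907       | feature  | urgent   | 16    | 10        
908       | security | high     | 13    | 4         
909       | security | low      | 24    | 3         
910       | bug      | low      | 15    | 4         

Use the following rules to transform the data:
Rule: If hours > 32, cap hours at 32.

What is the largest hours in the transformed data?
32

Step 1: Original maximum hours = 36
Step 2: Apply cap at 32
Step 3: 1 records had hours > 32 and were capped
Step 4: Maximum after transformation = 32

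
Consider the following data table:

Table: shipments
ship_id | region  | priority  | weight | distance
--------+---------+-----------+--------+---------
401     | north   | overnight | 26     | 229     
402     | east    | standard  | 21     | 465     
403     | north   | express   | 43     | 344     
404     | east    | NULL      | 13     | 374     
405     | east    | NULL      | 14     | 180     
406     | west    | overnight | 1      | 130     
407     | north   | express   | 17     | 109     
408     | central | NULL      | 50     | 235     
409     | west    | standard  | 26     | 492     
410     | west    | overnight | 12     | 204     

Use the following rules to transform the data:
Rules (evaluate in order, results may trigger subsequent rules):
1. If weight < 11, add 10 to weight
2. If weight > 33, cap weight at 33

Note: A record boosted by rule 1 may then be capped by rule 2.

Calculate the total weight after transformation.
206

Step 1: Apply rule 1 to records with weight < 11
  - 1 records get bonus of 10
  - Of these, 0 records then exceed 33 and get capped
Step 2: Apply rule 2 to records with weight > 33
  - 2 records (original) are capped
Step 3: Calculate final sum = 206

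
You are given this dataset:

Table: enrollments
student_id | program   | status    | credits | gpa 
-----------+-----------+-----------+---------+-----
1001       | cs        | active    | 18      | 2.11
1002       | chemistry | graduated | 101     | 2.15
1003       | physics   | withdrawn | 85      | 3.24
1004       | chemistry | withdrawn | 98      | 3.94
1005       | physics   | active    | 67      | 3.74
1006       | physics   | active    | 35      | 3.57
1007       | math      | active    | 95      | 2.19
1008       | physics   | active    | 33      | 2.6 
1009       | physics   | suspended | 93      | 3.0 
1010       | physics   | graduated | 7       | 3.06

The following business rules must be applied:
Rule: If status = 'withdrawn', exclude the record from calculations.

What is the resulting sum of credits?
449

Step 1: Identify records where status = 'withdrawn'
Step 2: The excluded records sum to 183
Step 3: Original total credits = 632
Step 4: Remaining total = 632 - 183 = 449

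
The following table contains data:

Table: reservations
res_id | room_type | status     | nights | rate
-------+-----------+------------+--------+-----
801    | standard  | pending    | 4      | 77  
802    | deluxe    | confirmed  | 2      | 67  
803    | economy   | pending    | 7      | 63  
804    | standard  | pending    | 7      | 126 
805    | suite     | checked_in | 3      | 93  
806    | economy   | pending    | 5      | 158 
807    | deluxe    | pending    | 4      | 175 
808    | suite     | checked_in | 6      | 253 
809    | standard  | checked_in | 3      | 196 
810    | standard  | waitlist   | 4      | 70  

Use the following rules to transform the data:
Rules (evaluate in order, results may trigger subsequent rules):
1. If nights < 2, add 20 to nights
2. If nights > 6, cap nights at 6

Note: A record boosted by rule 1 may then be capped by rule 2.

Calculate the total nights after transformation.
43

Step 1: Apply rule 1 to records with nights < 2
  - 0 records get bonus of 20
  - Of these, 0 records then exceed 6 and get capped
Step 2: Apply rule 2 to records with nights > 6
  - 2 records (original) are capped
Step 3: Calculate final sum = 43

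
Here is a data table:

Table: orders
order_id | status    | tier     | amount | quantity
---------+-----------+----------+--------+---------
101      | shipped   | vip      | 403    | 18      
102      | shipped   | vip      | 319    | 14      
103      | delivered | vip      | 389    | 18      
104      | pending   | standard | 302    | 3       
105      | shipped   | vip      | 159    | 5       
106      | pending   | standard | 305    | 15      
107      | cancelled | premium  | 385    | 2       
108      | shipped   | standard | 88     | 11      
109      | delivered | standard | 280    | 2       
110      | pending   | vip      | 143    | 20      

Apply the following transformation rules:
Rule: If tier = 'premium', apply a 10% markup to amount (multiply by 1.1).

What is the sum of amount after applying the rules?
2811.5

Step 1: Records with tier = 'premium' have total amount = 385
Step 2: Apply multiplier: 385 × 1.1 = 423.5
Step 3: Other records total: 2388
Step 4: Final sum = 423.5 + 2388 = 2811.5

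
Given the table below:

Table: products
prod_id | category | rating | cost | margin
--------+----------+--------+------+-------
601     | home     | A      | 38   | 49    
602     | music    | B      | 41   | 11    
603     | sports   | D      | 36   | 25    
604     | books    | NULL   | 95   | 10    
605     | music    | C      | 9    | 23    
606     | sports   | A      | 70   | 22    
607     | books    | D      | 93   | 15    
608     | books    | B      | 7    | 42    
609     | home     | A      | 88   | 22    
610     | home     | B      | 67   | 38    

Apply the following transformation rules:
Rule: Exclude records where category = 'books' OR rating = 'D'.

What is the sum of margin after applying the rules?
165

Step 1: Find records where category = 'books' OR rating = 'D'
Step 2: 4 records match, summing to 92
Step 3: Original sum: 257
Step 4: Remaining sum = 257 - 92 = 165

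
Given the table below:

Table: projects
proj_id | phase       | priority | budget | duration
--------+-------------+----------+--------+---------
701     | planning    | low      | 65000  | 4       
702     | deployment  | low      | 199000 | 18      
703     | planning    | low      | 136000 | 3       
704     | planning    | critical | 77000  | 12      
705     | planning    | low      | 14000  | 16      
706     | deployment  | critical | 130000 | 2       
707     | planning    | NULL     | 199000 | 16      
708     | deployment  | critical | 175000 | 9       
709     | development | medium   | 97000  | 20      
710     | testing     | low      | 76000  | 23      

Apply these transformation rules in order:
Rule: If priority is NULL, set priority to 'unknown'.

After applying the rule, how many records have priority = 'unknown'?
1

Step 1: Count records where priority IS NULL
Step 2: Found 1 records with NULL priority
Step 3: These records will have priority set to 'unknown'
Step 4: Records already having priority = 'unknown': 0
Step 5: Answer: 1 + 0 = 1 records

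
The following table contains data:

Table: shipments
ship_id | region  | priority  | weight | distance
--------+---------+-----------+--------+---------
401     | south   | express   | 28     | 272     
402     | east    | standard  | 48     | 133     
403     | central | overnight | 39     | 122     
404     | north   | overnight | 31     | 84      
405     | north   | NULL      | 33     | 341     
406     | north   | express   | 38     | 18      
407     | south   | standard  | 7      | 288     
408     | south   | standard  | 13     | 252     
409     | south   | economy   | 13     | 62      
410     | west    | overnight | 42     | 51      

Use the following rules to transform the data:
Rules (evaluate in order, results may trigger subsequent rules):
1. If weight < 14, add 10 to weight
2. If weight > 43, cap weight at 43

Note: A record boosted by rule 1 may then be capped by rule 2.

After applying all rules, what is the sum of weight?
317

Step 1: Apply rule 1 to records with weight < 14
  - 3 records get bonus of 10
  - Of these, 0 records then exceed 43 and get capped
Step 2: Apply rule 2 to records with weight > 43
  - 1 records (original) are capped
Step 3: Calculate final sum = 317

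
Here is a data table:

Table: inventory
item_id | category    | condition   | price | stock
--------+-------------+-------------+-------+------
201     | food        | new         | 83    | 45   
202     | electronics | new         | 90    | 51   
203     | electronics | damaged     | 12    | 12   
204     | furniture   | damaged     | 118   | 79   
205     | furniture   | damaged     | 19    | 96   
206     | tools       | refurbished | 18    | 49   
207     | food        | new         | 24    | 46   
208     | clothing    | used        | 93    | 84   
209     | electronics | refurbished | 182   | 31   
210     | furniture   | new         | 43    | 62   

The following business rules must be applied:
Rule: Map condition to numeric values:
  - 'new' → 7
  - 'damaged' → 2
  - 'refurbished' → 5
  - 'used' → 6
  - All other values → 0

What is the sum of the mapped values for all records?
50

Step 1: Apply mapping to each record
Step 2: Count by status:
  'new': 4 records × 7 = 28
  'damaged': 3 records × 2 = 6
  'refurbished': 2 records × 5 = 10
  'used': 1 records × 6 = 6
Step 3: Sum all mapped values = 50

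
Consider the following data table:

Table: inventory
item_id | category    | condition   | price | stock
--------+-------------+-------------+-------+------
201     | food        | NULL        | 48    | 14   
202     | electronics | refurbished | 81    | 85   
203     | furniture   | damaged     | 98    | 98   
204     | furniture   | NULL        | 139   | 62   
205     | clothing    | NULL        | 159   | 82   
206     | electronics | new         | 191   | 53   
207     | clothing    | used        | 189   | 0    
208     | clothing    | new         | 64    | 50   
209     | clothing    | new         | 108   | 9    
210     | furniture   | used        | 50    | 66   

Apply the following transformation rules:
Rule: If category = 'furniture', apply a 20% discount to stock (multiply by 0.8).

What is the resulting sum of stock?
473.8

Step 1: Records with category = 'furniture' have total stock = 226
Step 2: Apply multiplier: 226 × 0.8 = 180.8
Step 3: Other records total: 293
Step 4: Final sum = 180.8 + 293 = 473.8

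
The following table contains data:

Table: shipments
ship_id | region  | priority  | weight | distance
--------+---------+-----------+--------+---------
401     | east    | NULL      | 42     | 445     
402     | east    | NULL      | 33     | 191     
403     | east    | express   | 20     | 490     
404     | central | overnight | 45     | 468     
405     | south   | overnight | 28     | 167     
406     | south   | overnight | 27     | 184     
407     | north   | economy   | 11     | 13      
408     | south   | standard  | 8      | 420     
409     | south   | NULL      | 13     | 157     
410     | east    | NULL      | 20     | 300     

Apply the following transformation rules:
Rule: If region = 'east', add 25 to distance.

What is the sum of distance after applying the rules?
2935

Step 1: Count records where region = 'east': 4
Step 2: Total bonus added: 4 × 25 = 100
Step 3: Original sum of distance: 2835
Step 4: Final sum = 2835 + 100 = 2935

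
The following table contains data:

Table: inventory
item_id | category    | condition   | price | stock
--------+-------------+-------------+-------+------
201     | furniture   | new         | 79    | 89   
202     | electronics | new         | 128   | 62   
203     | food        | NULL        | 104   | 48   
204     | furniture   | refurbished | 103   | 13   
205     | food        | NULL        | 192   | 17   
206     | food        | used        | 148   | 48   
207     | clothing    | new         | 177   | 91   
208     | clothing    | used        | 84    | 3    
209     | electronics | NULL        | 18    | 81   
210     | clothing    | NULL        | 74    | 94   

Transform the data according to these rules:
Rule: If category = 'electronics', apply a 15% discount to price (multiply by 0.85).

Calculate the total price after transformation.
1085.1

Step 1: Records with category = 'electronics' have total price = 146
Step 2: Apply multiplier: 146 × 0.85 = 124.1
Step 3: Other records total: 961
Step 4: Final sum = 124.1 + 961 = 1085.1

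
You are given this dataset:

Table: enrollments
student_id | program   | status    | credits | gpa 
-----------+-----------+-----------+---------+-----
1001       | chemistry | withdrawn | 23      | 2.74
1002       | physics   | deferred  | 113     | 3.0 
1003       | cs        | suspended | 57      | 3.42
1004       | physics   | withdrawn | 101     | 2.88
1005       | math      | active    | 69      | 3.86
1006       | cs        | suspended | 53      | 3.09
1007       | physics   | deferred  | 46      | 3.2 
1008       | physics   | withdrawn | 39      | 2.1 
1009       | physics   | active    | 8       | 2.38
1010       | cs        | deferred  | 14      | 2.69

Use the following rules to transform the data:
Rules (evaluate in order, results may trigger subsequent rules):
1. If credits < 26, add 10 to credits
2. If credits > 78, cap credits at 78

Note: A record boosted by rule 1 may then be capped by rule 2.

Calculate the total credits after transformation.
495

Step 1: Apply rule 1 to records with credits < 26
  - 3 records get bonus of 10
  - Of these, 0 records then exceed 78 and get capped
Step 2: Apply rule 2 to records with credits > 78
  - 2 records (original) are capped
Step 3: Calculate final sum = 495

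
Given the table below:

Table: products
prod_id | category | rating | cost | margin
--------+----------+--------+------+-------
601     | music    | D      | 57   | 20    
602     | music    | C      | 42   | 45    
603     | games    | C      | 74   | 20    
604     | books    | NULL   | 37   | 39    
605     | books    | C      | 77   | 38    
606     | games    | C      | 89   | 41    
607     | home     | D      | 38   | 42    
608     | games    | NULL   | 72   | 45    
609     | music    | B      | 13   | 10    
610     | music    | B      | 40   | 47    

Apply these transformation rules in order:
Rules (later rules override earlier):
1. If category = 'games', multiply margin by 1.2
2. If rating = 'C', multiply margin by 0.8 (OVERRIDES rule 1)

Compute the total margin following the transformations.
327.2

Step 1: Rule 2 takes priority for records with rating = 'C'
  - 4 records: 144 × 0.8 = 115.2
Step 2: Rule 1 applies to remaining records with category = 'games'
  - 1 records: 45 × 1.2 = 54.0
Step 3: Other records unchanged: 158
Step 4: Final sum = 115.2 + 54.0 + 158 = 327.2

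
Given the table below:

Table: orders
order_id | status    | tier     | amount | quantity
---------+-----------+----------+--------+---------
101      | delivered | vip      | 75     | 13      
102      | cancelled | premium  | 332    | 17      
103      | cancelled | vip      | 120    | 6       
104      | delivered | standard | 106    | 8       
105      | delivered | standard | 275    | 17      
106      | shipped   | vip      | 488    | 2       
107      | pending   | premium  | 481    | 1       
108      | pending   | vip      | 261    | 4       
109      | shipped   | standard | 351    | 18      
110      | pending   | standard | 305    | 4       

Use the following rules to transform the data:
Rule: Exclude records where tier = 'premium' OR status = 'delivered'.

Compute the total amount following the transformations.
1525

Step 1: Find records where tier = 'premium' OR status = 'delivered'
Step 2: 5 records match, summing to 1269
Step 3: Original sum: 2794
Step 4: Remaining sum = 2794 - 1269 = 1525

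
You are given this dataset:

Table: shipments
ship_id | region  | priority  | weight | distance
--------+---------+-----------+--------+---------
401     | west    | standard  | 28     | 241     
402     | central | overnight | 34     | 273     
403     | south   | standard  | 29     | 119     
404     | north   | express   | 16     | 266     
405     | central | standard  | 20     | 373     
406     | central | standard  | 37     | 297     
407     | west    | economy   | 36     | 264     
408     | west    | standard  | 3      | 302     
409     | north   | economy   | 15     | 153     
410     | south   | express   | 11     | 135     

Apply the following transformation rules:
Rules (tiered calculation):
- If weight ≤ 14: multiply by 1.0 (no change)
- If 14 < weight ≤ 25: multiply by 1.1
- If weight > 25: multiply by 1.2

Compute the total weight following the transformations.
266.9

Step 1: Tier 1 (weight ≤ 14): 2 records, sum = 14 × 1.0 = 14.0
Step 2: Tier 2 (14 < weight ≤ 25): 3 records, sum = 51 × 1.1 = 56.1
Step 3: Tier 3 (weight > 25): 5 records, sum = 164 × 1.2 = 196.8
Step 4: Final sum = 14.0 + 56.1 + 196.8 = 266.9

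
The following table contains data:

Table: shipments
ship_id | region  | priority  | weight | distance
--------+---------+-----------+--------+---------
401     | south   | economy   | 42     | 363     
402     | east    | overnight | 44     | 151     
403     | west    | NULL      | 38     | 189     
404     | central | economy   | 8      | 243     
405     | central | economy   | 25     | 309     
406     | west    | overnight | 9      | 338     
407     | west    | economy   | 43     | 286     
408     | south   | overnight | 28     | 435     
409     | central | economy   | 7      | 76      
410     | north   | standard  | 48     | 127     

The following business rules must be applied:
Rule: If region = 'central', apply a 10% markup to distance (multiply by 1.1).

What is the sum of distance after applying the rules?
2579.8

Step 1: Records with region = 'central' have total distance = 628
Step 2: Apply multiplier: 628 × 1.1 = 690.8
Step 3: Other records total: 1889
Step 4: Final sum = 690.8 + 1889 = 2579.8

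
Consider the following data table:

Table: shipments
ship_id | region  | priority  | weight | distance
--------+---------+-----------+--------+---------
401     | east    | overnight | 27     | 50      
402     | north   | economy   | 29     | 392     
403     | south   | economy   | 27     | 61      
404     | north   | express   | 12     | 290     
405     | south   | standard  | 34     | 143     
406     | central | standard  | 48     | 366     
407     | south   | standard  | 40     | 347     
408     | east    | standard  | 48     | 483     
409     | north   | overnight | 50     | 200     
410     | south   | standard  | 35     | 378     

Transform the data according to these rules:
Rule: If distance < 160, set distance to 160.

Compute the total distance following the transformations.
2936

Step 1: 3 records have distance < 160
Step 2: These records originally summed to 254
Step 3: After setting to minimum: 3 × 160 = 480
Step 4: Unaffected records sum: 2456
Step 5: Final sum = 480 + 2456 = 2936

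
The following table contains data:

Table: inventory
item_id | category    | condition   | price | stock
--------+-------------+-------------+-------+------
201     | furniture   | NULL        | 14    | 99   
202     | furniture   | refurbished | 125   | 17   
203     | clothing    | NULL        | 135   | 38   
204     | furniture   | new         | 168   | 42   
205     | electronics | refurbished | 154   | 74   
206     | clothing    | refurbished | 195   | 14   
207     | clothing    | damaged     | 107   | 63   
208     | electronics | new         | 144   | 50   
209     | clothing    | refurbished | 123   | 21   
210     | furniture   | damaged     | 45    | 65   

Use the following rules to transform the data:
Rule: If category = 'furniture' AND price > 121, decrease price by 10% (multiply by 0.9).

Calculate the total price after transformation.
1180.7

Step 1: Find records where category = 'furniture' AND price > 121
Step 2: 2 records match, summing to 293
Step 3: After multiplier: 293 × 0.9 = 263.7
Step 4: Unaffected records sum: 917
Step 5: Final sum = 263.7 + 917 = 1180.7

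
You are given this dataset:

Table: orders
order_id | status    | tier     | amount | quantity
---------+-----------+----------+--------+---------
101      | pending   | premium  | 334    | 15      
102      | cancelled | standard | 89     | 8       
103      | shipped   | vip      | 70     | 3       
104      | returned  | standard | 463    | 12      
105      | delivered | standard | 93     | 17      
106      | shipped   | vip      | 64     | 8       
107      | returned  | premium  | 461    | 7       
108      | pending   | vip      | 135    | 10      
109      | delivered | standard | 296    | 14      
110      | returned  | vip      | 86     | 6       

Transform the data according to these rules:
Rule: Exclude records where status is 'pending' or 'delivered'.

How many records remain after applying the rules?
6

Step 1: Count records to exclude
  - 2 (pending) + 2 (delivered) = 4 records
Step 2: Total records: 10
Step 3: Remaining = 10 - 4 = 6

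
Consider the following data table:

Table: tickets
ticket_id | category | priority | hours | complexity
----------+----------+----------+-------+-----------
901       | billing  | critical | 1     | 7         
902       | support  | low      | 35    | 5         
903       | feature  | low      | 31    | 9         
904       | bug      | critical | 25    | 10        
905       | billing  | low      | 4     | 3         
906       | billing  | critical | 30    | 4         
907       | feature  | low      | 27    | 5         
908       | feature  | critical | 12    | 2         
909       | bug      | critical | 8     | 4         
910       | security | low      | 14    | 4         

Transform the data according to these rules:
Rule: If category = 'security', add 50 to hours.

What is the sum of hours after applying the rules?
237

Step 1: Count records where category = 'security': 1
Step 2: Total bonus added: 1 × 50 = 50
Step 3: Original sum of hours: 187
Step 4: Final sum = 187 + 50 = 237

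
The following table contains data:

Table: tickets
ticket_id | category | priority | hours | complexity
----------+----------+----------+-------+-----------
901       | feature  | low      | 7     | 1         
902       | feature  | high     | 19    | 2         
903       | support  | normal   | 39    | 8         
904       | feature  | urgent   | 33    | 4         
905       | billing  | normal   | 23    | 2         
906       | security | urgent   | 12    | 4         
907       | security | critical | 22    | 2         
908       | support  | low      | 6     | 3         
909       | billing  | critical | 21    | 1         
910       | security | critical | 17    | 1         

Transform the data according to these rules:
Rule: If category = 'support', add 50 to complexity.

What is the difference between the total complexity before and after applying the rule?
100

Step 1: Original sum of complexity = 28
Step 2: 2 records have category = 'support'
Step 3: Each affected record changes by 50
Step 4: Total change = 2 × 50 = 100
Step 5: New sum = 28 + 100 = 128
Step 6: Difference = |128 - 28| = 100
        (Sum increased by 100)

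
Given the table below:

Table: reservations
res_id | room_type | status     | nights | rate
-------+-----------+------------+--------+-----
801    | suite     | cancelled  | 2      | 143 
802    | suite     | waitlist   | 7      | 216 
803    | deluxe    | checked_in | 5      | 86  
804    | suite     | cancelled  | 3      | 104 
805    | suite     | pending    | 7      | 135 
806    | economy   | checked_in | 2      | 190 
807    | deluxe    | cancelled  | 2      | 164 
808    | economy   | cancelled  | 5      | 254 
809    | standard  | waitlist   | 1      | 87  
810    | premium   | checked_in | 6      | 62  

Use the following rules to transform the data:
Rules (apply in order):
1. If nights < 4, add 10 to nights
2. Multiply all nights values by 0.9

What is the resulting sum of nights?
81.0

Step 1: Apply Rule 1 - Add 10 to records with nights < 4
  - 5 records affected: 10 + (5 × 10) = 60
  - Unaffected records: 30
  - Sum after Rule 1: 90
Step 2: Apply Rule 2 - Multiply all by 0.9
  - 90 × 0.9 = 81.0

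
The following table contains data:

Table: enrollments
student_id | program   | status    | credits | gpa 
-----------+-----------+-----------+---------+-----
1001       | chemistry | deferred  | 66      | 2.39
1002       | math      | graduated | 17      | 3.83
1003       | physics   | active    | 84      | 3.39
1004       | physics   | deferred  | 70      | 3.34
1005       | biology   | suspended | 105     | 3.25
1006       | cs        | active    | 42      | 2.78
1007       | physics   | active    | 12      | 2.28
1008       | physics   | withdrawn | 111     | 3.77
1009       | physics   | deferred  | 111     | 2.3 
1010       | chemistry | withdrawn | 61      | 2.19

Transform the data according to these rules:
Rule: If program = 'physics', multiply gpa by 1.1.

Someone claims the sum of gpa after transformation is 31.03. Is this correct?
Yes, the result is correct.

Step 1: Calculate the correct sum after transformation
Step 2: Apply multiplier 1.1 to records where program = 'physics'
Step 3: Correct result = 31.03
Step 4: Claimed result = 31.03
Step 5: 31.03 = 31.03 ✓
Conclusion: The claimed result is correct.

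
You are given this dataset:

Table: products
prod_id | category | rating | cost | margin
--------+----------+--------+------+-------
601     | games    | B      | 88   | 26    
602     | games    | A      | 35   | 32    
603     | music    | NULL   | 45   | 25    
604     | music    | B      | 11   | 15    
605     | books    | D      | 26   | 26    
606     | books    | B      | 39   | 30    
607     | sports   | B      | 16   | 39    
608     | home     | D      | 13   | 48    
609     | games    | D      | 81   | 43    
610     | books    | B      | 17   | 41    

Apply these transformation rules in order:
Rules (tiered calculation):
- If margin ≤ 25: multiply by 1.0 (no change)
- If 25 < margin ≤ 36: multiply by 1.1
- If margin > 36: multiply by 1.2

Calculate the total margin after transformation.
370.6

Step 1: Tier 1 (margin ≤ 25): 2 records, sum = 40 × 1.0 = 40.0
Step 2: Tier 2 (25 < margin ≤ 36): 4 records, sum = 114 × 1.1 = 125.4
Step 3: Tier 3 (margin > 36): 4 records, sum = 171 × 1.2 = 205.2
Step 4: Final sum = 40.0 + 125.4 + 205.2 = 370.6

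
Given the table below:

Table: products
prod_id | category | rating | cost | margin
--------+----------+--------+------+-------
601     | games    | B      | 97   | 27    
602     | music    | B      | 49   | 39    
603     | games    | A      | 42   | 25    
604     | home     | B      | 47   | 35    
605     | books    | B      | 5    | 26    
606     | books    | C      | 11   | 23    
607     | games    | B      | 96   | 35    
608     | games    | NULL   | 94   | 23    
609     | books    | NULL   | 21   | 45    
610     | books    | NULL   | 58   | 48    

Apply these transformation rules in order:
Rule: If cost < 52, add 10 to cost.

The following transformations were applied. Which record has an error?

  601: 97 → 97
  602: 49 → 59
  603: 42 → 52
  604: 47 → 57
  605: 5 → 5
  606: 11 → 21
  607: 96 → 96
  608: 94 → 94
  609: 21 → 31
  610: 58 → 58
Record 605 has an error. The correct transformed value should be 15, not 5.

Step 1: Check each record against the rule
Step 2: Record 605 has cost = 5
Step 3: Since 5 < 52, the bonus should have been applied
Step 4: Correct value = 15, but claimed value = 5
Conclusion: Record 605 has the error.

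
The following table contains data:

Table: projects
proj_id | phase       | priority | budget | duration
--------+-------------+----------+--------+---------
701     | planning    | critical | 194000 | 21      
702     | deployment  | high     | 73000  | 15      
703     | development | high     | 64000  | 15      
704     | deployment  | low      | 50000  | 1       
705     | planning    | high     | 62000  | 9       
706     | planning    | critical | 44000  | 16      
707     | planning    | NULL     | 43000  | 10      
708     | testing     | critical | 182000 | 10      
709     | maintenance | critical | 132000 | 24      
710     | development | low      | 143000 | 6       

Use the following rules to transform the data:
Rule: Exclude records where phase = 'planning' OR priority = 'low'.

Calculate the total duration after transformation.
64

Step 1: Find records where phase = 'planning' OR priority = 'low'
Step 2: 6 records match, summing to 63
Step 3: Original sum: 127
Step 4: Remaining sum = 127 - 63 = 64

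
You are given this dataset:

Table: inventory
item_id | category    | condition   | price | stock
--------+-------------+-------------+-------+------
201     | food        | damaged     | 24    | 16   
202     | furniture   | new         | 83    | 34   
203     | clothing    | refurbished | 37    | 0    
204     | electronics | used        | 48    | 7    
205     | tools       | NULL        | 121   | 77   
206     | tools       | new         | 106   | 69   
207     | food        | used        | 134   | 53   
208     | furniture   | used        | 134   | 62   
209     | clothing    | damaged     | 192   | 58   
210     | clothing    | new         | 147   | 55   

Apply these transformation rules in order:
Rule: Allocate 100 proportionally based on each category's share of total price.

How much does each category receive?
clothing: 36.65, electronics: 4.68, food: 15.4, furniture: 21.15, tools: 22.12

Step 1: Calculate total price = 1026
Step 2: Calculate each category's proportion:
  clothing: 376/1026 = 36.65% → 36.65
  electronics: 48/1026 = 4.68% → 4.68
  food: 158/1026 = 15.40% → 15.4
  furniture: 217/1026 = 21.15% → 21.15
  tools: 227/1026 = 22.12% → 22.12
Step 3: Verify: sum of allocations ≈ 100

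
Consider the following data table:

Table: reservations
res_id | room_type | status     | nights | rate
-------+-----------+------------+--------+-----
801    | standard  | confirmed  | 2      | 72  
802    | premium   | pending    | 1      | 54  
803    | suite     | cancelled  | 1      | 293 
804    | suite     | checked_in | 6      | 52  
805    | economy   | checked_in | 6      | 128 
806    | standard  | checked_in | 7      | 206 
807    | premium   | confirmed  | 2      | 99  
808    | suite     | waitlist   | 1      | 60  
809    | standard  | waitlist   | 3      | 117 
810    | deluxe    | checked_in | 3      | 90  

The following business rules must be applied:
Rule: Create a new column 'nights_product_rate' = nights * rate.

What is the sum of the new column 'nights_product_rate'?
3892

Step 1: For each record, compute nights * rate
Example calculations:
  2 * 72 = 144
  1 * 54 = 54
  1 * 293 = 293
  ...
Step 2: Sum all derived values
Step 3: Total = 3892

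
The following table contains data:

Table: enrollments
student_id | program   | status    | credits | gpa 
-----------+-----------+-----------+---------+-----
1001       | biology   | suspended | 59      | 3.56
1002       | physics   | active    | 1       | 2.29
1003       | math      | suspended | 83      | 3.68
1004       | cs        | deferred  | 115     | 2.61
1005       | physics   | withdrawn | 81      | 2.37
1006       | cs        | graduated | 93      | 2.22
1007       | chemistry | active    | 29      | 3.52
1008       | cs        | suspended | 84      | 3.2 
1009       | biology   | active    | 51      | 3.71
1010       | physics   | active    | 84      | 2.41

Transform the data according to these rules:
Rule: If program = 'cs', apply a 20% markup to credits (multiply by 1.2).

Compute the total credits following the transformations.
738.4

Step 1: Records with program = 'cs' have total credits = 292
Step 2: Apply multiplier: 292 × 1.2 = 350.4
Step 3: Other records total: 388
Step 4: Final sum = 350.4 + 388 = 738.4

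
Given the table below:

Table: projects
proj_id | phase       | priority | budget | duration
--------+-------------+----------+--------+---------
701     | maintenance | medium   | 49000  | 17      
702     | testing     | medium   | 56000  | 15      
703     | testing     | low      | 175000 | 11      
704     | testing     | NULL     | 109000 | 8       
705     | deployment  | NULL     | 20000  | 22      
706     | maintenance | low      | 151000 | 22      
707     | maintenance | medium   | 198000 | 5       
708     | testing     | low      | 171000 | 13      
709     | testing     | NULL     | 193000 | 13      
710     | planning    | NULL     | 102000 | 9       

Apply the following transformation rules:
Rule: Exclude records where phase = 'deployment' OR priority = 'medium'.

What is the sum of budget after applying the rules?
901000

Step 1: Find records where phase = 'deployment' OR priority = 'medium'
Step 2: 4 records match, summing to 323000
Step 3: Original sum: 1224000
Step 4: Remaining sum = 1224000 - 323000 = 901000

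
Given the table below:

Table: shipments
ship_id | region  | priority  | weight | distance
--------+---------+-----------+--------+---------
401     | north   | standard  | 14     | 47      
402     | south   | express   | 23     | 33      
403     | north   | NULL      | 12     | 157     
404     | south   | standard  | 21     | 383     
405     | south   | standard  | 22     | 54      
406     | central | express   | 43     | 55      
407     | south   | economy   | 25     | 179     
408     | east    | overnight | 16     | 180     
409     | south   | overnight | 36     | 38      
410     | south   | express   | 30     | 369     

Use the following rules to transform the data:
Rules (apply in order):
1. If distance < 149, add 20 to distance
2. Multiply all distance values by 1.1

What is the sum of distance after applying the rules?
1754.5

Step 1: Apply Rule 1 - Add 20 to records with distance < 149
  - 5 records affected: 227 + (5 × 20) = 327
  - Unaffected records: 1268
  - Sum after Rule 1: 1595
Step 2: Apply Rule 2 - Multiply all by 1.1
  - 1595 × 1.1 = 1754.5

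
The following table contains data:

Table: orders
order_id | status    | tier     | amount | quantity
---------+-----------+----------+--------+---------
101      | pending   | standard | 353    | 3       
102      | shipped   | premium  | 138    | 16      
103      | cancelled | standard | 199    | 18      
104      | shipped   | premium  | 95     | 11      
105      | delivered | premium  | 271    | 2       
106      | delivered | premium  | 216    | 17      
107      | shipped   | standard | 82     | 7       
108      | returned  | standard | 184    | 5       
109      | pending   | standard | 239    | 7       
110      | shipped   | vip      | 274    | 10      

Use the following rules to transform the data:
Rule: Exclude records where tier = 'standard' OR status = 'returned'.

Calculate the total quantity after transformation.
56

Step 1: Find records where tier = 'standard' OR status = 'returned'
Step 2: 5 records match, summing to 40
Step 3: Original sum: 96
Step 4: Remaining sum = 96 - 40 = 56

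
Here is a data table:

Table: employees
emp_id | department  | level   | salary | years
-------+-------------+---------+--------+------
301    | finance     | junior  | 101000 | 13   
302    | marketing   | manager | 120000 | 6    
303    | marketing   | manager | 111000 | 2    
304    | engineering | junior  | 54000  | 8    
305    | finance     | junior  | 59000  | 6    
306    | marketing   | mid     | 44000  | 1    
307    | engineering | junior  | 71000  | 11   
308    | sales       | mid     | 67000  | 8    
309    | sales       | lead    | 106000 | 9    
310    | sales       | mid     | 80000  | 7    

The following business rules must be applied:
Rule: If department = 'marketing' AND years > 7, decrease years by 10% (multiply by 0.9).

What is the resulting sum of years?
71

Step 1: Find records where department = 'marketing' AND years > 7
Step 2: 0 records match, summing to 0
Step 3: After multiplier: 0 × 0.9 = 0.0
Step 4: Unaffected records sum: 71
Step 5: Final sum = 0.0 + 71 = 71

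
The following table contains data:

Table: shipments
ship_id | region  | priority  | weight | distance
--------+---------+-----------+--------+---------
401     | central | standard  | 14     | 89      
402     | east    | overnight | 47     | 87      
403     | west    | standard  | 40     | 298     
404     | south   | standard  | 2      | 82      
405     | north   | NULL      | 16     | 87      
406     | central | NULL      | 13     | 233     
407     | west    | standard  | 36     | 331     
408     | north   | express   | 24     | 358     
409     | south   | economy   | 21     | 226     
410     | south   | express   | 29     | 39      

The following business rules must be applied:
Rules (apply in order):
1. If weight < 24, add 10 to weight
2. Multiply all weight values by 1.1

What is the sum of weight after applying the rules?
321.2

Step 1: Apply Rule 1 - Add 10 to records with weight < 24
  - 5 records affected: 66 + (5 × 10) = 116
  - Unaffected records: 176
  - Sum after Rule 1: 292
Step 2: Apply Rule 2 - Multiply all by 1.1
  - 292 × 1.1 = 321.2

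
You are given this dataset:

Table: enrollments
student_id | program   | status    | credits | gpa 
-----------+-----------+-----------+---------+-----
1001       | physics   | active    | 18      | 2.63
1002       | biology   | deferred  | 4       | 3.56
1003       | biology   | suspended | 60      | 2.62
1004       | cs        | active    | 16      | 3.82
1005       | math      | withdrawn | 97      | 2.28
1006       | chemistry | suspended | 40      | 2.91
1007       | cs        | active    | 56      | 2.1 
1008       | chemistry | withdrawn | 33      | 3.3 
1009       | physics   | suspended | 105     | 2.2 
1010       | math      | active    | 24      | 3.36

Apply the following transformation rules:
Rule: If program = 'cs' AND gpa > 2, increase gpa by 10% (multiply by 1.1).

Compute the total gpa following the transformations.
29.37

Step 1: Find records where program = 'cs' AND gpa > 2
Step 2: 2 records match, summing to 5.92
Step 3: After multiplier: 5.92 × 1.1 = 6.51
Step 4: Unaffected records sum: 22.86
Step 5: Final sum = 6.51 + 22.86 = 29.37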